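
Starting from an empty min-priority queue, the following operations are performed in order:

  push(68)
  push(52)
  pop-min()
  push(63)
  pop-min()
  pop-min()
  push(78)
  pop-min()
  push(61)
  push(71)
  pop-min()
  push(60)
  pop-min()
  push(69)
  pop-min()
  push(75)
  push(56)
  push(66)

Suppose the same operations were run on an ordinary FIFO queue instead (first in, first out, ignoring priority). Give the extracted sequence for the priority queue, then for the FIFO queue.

insert 68 → {68}
insert 52 → {52, 68}
pop-min → 52; now {68}
insert 63 → {63, 68}
pop-min → 63; now {68}
pop-min → 68; now {}
insert 78 → {78}
pop-min → 78; now {}
insert 61 → {61}
insert 71 → {61, 71}
pop-min → 61; now {71}
insert 60 → {60, 71}
pop-min → 60; now {71}
insert 69 → {69, 71}
pop-min → 69; now {71}
insert 75 → {71, 75}
insert 56 → {56, 71, 75}
insert 66 → {56, 66, 71, 75}

priority queue: 52 → 63 → 68 → 78 → 61 → 60 → 69; FIFO queue: [68, 52, 63, 78, 61, 71, 60]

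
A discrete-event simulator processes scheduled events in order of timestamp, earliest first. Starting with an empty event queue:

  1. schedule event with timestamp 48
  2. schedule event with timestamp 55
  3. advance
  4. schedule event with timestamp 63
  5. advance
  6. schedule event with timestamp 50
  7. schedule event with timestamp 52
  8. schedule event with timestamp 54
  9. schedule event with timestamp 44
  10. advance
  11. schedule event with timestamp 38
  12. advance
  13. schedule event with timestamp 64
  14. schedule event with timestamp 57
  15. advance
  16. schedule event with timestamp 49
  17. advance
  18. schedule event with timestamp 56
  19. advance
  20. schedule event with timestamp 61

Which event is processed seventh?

insert 48 → {48}
insert 55 → {48, 55}
advance → 48; now {55}
insert 63 → {55, 63}
advance → 55; now {63}
insert 50 → {50, 63}
insert 52 → {50, 52, 63}
insert 54 → {50, 52, 54, 63}
insert 44 → {44, 50, 52, 54, 63}
advance → 44; now {50, 52, 54, 63}
insert 38 → {38, 50, 52, 54, 63}
advance → 38; now {50, 52, 54, 63}
insert 64 → {50, 52, 54, 63, 64}
insert 57 → {50, 52, 54, 57, 63, 64}
advance → 50; now {52, 54, 57, 63, 64}
insert 49 → {49, 52, 54, 57, 63, 64}
advance → 49; now {52, 54, 57, 63, 64}
insert 56 → {52, 54, 56, 57, 63, 64}
advance → 52; now {54, 56, 57, 63, 64}
insert 61 → {54, 56, 57, 61, 63, 64}

52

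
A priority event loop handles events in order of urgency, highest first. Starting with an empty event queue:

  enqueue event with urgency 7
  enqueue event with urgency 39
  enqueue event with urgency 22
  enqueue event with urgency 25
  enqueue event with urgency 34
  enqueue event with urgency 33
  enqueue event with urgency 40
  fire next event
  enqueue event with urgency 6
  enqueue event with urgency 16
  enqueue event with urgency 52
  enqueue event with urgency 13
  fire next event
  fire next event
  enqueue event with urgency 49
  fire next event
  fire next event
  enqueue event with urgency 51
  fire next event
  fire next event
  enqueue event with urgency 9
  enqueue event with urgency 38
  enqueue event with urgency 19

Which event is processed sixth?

insert 7 → {7}
insert 39 → {39, 7}
insert 22 → {39, 22, 7}
insert 25 → {39, 25, 22, 7}
insert 34 → {39, 34, 25, 22, 7}
insert 33 → {39, 34, 33, 25, 22, 7}
insert 40 → {40, 39, 34, 33, 25, 22, 7}
fire next event → 40; now {39, 34, 33, 25, 22, 7}
insert 6 → {39, 34, 33, 25, 22, 7, 6}
insert 16 → {39, 34, 33, 25, 22, 16, 7, 6}
insert 52 → {52, 39, 34, 33, 25, 22, 16, 7, 6}
insert 13 → {52, 39, 34, 33, 25, 22, 16, 13, 7, 6}
fire next event → 52; now {39, 34, 33, 25, 22, 16, 13, 7, 6}
fire next event → 39; now {34, 33, 25, 22, 16, 13, 7, 6}
insert 49 → {49, 34, 33, 25, 22, 16, 13, 7, 6}
fire next event → 49; now {34, 33, 25, 22, 16, 13, 7, 6}
fire next event → 34; now {33, 25, 22, 16, 13, 7, 6}
insert 51 → {51, 33, 25, 22, 16, 13, 7, 6}
fire next event → 51; now {33, 25, 22, 16, 13, 7, 6}
fire next event → 33; now {25, 22, 16, 13, 7, 6}
insert 9 → {25, 22, 16, 13, 9, 7, 6}
insert 38 → {38, 25, 22, 16, 13, 9, 7, 6}
insert 19 → {38, 25, 22, 19, 16, 13, 9, 7, 6}

51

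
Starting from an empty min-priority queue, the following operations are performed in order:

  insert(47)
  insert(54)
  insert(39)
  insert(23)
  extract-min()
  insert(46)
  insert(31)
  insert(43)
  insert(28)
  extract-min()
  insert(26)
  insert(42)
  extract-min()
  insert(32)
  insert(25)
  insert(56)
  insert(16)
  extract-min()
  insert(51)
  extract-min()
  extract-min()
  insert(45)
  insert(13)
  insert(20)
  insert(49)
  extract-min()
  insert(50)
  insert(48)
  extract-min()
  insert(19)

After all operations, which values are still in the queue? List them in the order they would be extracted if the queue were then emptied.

[19, 32, 39, 42, 43, 45, 46, 47, 48, 49, 50, 51, 54, 56]

insert 47 → {47}
insert 54 → {47, 54}
insert 39 → {39, 47, 54}
insert 23 → {23, 39, 47, 54}
extract-min → 23; now {39, 47, 54}
insert 46 → {39, 46, 47, 54}
insert 31 → {31, 39, 46, 47, 54}
insert 43 → {31, 39, 43, 46, 47, 54}
insert 28 → {28, 31, 39, 43, 46, 47, 54}
extract-min → 28; now {31, 39, 43, 46, 47, 54}
insert 26 → {26, 31, 39, 43, 46, 47, 54}
insert 42 → {26, 31, 39, 42, 43, 46, 47, 54}
extract-min → 26; now {31, 39, 42, 43, 46, 47, 54}
insert 32 → {31, 32, 39, 42, 43, 46, 47, 54}
insert 25 → {25, 31, 32, 39, 42, 43, 46, 47, 54}
insert 56 → {25, 31, 32, 39, 42, 43, 46, 47, 54, 56}
insert 16 → {16, 25, 31, 32, 39, 42, 43, 46, 47, 54, 56}
extract-min → 16; now {25, 31, 32, 39, 42, 43, 46, 47, 54, 56}
insert 51 → {25, 31, 32, 39, 42, 43, 46, 47, 51, 54, 56}
extract-min → 25; now {31, 32, 39, 42, 43, 46, 47, 51, 54, 56}
extract-min → 31; now {32, 39, 42, 43, 46, 47, 51, 54, 56}
insert 45 → {32, 39, 42, 43, 45, 46, 47, 51, 54, 56}
insert 13 → {13, 32, 39, 42, 43, 45, 46, 47, 51, 54, 56}
insert 20 → {13, 20, 32, 39, 42, 43, 45, 46, 47, 51, 54, 56}
insert 49 → {13, 20, 32, 39, 42, 43, 45, 46, 47, 49, 51, 54, 56}
extract-min → 13; now {20, 32, 39, 42, 43, 45, 46, 47, 49, 51, 54, 56}
insert 50 → {20, 32, 39, 42, 43, 45, 46, 47, 49, 50, 51, 54, 56}
insert 48 → {20, 32, 39, 42, 43, 45, 46, 47, 48, 49, 50, 51, 54, 56}
extract-min → 20; now {32, 39, 42, 43, 45, 46, 47, 48, 49, 50, 51, 54, 56}
insert 19 → {19, 32, 39, 42, 43, 45, 46, 47, 48, 49, 50, 51, 54, 56}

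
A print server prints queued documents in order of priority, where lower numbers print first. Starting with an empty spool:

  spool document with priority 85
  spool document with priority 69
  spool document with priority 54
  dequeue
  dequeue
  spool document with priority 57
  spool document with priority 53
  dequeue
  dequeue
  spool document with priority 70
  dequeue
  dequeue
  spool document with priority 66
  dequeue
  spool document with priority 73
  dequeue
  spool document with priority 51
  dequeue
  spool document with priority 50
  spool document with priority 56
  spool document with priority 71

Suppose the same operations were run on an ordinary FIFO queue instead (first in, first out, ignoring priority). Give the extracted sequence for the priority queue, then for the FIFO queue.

priority queue: 54, 69, 53, 57, 70, 85, 66, 73, 51; FIFO queue: [85, 69, 54, 57, 53, 70, 66, 73, 51]

insert 85 → {85}
insert 69 → {69, 85}
insert 54 → {54, 69, 85}
dequeue → 54; now {69, 85}
dequeue → 69; now {85}
insert 57 → {57, 85}
insert 53 → {53, 57, 85}
dequeue → 53; now {57, 85}
dequeue → 57; now {85}
insert 70 → {70, 85}
dequeue → 70; now {85}
dequeue → 85; now {}
insert 66 → {66}
dequeue → 66; now {}
insert 73 → {73}
dequeue → 73; now {}
insert 51 → {51}
dequeue → 51; now {}
insert 50 → {50}
insert 56 → {50, 56}
insert 71 → {50, 56, 71}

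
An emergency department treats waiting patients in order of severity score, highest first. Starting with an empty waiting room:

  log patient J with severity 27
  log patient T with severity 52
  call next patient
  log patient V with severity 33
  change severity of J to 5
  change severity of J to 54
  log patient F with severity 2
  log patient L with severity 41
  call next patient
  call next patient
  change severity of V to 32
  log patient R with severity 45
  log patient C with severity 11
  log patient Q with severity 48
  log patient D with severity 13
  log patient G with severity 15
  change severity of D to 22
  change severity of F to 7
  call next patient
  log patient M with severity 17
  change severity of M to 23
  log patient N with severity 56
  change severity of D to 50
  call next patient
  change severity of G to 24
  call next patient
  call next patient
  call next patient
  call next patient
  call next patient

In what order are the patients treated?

[T, J, L, Q, N, D, R, V, G, M]

add J (severity 27) → {J:27}
add T (severity 52) → {T:52, J:27}
call next patient → T; now {J:27}
add V (severity 33) → {V:33, J:27}
update J to severity 5 → {V:33, J:5}
update J to severity 54 → {J:54, V:33}
add F (severity 2) → {J:54, V:33, F:2}
add L (severity 41) → {J:54, L:41, V:33, F:2}
call next patient → J; now {L:41, V:33, F:2}
call next patient → L; now {V:33, F:2}
update V to severity 32 → {V:32, F:2}
add R (severity 45) → {R:45, V:32, F:2}
add C (severity 11) → {R:45, V:32, C:11, F:2}
add Q (severity 48) → {Q:48, R:45, V:32, C:11, F:2}
add D (severity 13) → {Q:48, R:45, V:32, D:13, C:11, F:2}
add G (severity 15) → {Q:48, R:45, V:32, G:15, D:13, C:11, F:2}
update D to severity 22 → {Q:48, R:45, V:32, D:22, G:15, C:11, F:2}
update F to severity 7 → {Q:48, R:45, V:32, D:22, G:15, C:11, F:7}
call next patient → Q; now {R:45, V:32, D:22, G:15, C:11, F:7}
add M (severity 17) → {R:45, V:32, D:22, M:17, G:15, C:11, F:7}
update M to severity 23 → {R:45, V:32, M:23, D:22, G:15, C:11, F:7}
add N (severity 56) → {N:56, R:45, V:32, M:23, D:22, G:15, C:11, F:7}
update D to severity 50 → {N:56, D:50, R:45, V:32, M:23, G:15, C:11, F:7}
call next patient → N; now {D:50, R:45, V:32, M:23, G:15, C:11, F:7}
update G to severity 24 → {D:50, R:45, V:32, G:24, M:23, C:11, F:7}
call next patient → D; now {R:45, V:32, G:24, M:23, C:11, F:7}
call next patient → R; now {V:32, G:24, M:23, C:11, F:7}
call next patient → V; now {G:24, M:23, C:11, F:7}
call next patient → G; now {M:23, C:11, F:7}
call next patient → M; now {C:11, F:7}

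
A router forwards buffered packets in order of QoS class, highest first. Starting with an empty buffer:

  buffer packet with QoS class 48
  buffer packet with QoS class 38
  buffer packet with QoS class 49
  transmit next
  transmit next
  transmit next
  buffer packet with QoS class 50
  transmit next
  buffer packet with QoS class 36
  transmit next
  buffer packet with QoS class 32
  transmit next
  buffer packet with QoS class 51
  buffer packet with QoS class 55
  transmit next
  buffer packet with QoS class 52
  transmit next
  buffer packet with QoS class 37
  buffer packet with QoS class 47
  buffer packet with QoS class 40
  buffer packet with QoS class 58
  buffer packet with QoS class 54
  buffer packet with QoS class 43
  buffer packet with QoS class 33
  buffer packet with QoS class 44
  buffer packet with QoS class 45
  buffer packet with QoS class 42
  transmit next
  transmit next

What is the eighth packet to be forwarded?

insert 48 → {48}
insert 38 → {48, 38}
insert 49 → {49, 48, 38}
transmit next → 49; now {48, 38}
transmit next → 48; now {38}
transmit next → 38; now {}
insert 50 → {50}
transmit next → 50; now {}
insert 36 → {36}
transmit next → 36; now {}
insert 32 → {32}
transmit next → 32; now {}
insert 51 → {51}
insert 55 → {55, 51}
transmit next → 55; now {51}
insert 52 → {52, 51}
transmit next → 52; now {51}
insert 37 → {51, 37}
insert 47 → {51, 47, 37}
insert 40 → {51, 47, 40, 37}
insert 58 → {58, 51, 47, 40, 37}
insert 54 → {58, 54, 51, 47, 40, 37}
insert 43 → {58, 54, 51, 47, 43, 40, 37}
insert 33 → {58, 54, 51, 47, 43, 40, 37, 33}
insert 44 → {58, 54, 51, 47, 44, 43, 40, 37, 33}
insert 45 → {58, 54, 51, 47, 45, 44, 43, 40, 37, 33}
insert 42 → {58, 54, 51, 47, 45, 44, 43, 42, 40, 37, 33}
transmit next → 58; now {54, 51, 47, 45, 44, 43, 42, 40, 37, 33}
transmit next → 54; now {51, 47, 45, 44, 43, 42, 40, 37, 33}

52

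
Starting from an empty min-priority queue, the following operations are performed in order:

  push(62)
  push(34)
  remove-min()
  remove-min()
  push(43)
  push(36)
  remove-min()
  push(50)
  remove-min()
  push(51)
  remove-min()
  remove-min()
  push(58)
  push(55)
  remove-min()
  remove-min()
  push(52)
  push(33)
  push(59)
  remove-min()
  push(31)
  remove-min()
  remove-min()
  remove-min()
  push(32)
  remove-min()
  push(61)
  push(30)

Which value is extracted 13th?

32

insert 62 → {62}
insert 34 → {34, 62}
remove-min → 34; now {62}
remove-min → 62; now {}
insert 43 → {43}
insert 36 → {36, 43}
remove-min → 36; now {43}
insert 50 → {43, 50}
remove-min → 43; now {50}
insert 51 → {50, 51}
remove-min → 50; now {51}
remove-min → 51; now {}
insert 58 → {58}
insert 55 → {55, 58}
remove-min → 55; now {58}
remove-min → 58; now {}
insert 52 → {52}
insert 33 → {33, 52}
insert 59 → {33, 52, 59}
remove-min → 33; now {52, 59}
insert 31 → {31, 52, 59}
remove-min → 31; now {52, 59}
remove-min → 52; now {59}
remove-min → 59; now {}
insert 32 → {32}
remove-min → 32; now {}
insert 61 → {61}
insert 30 → {30, 61}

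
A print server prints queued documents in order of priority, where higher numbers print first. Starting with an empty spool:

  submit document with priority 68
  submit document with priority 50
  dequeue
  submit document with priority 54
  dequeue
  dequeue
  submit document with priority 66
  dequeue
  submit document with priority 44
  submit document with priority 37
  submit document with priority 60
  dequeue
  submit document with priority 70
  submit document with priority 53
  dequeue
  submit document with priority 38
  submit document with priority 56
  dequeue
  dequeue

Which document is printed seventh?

insert 68 → {68}
insert 50 → {68, 50}
dequeue → 68; now {50}
insert 54 → {54, 50}
dequeue → 54; now {50}
dequeue → 50; now {}
insert 66 → {66}
dequeue → 66; now {}
insert 44 → {44}
insert 37 → {44, 37}
insert 60 → {60, 44, 37}
dequeue → 60; now {44, 37}
insert 70 → {70, 44, 37}
insert 53 → {70, 53, 44, 37}
dequeue → 70; now {53, 44, 37}
insert 38 → {53, 44, 38, 37}
insert 56 → {56, 53, 44, 38, 37}
dequeue → 56; now {53, 44, 38, 37}
dequeue → 53; now {44, 38, 37}

56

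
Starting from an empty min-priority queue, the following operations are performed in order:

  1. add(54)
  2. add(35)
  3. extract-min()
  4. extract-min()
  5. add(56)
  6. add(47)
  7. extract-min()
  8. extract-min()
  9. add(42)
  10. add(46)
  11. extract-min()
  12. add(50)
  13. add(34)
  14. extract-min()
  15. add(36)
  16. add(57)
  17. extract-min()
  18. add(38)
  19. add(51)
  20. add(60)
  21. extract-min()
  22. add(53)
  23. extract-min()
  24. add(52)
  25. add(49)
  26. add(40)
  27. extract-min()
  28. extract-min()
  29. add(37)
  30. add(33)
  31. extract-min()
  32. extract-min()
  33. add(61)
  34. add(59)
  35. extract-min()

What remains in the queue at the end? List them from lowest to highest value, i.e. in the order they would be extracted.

insert 54 → {54}
insert 35 → {35, 54}
extract-min → 35; now {54}
extract-min → 54; now {}
insert 56 → {56}
insert 47 → {47, 56}
extract-min → 47; now {56}
extract-min → 56; now {}
insert 42 → {42}
insert 46 → {42, 46}
extract-min → 42; now {46}
insert 50 → {46, 50}
insert 34 → {34, 46, 50}
extract-min → 34; now {46, 50}
insert 36 → {36, 46, 50}
insert 57 → {36, 46, 50, 57}
extract-min → 36; now {46, 50, 57}
insert 38 → {38, 46, 50, 57}
insert 51 → {38, 46, 50, 51, 57}
insert 60 → {38, 46, 50, 51, 57, 60}
extract-min → 38; now {46, 50, 51, 57, 60}
insert 53 → {46, 50, 51, 53, 57, 60}
extract-min → 46; now {50, 51, 53, 57, 60}
insert 52 → {50, 51, 52, 53, 57, 60}
insert 49 → {49, 50, 51, 52, 53, 57, 60}
insert 40 → {40, 49, 50, 51, 52, 53, 57, 60}
extract-min → 40; now {49, 50, 51, 52, 53, 57, 60}
extract-min → 49; now {50, 51, 52, 53, 57, 60}
insert 37 → {37, 50, 51, 52, 53, 57, 60}
insert 33 → {33, 37, 50, 51, 52, 53, 57, 60}
extract-min → 33; now {37, 50, 51, 52, 53, 57, 60}
extract-min → 37; now {50, 51, 52, 53, 57, 60}
insert 61 → {50, 51, 52, 53, 57, 60, 61}
insert 59 → {50, 51, 52, 53, 57, 59, 60, 61}
extract-min → 50; now {51, 52, 53, 57, 59, 60, 61}

51, 52, 53, 57, 59, 60, 61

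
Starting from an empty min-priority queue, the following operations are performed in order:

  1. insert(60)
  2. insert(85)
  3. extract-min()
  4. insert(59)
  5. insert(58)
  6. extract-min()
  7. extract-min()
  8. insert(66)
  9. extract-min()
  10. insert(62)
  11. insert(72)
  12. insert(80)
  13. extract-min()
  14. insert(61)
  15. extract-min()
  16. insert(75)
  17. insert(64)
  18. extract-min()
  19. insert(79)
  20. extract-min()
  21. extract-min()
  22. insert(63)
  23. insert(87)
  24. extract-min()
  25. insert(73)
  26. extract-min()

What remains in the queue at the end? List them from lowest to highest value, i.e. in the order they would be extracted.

insert 60 → {60}
insert 85 → {60, 85}
extract-min → 60; now {85}
insert 59 → {59, 85}
insert 58 → {58, 59, 85}
extract-min → 58; now {59, 85}
extract-min → 59; now {85}
insert 66 → {66, 85}
extract-min → 66; now {85}
insert 62 → {62, 85}
insert 72 → {62, 72, 85}
insert 80 → {62, 72, 80, 85}
extract-min → 62; now {72, 80, 85}
insert 61 → {61, 72, 80, 85}
extract-min → 61; now {72, 80, 85}
insert 75 → {72, 75, 80, 85}
insert 64 → {64, 72, 75, 80, 85}
extract-min → 64; now {72, 75, 80, 85}
insert 79 → {72, 75, 79, 80, 85}
extract-min → 72; now {75, 79, 80, 85}
extract-min → 75; now {79, 80, 85}
insert 63 → {63, 79, 80, 85}
insert 87 → {63, 79, 80, 85, 87}
extract-min → 63; now {79, 80, 85, 87}
insert 73 → {73, 79, 80, 85, 87}
extract-min → 73; now {79, 80, 85, 87}

79, 80, 85, 87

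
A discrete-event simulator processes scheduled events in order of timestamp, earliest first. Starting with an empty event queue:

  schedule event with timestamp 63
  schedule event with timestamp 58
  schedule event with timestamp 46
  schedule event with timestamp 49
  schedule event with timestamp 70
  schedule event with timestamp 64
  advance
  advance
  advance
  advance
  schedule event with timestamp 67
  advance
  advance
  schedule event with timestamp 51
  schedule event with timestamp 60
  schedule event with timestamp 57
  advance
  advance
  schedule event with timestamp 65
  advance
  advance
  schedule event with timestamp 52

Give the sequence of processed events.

insert 63 → {63}
insert 58 → {58, 63}
insert 46 → {46, 58, 63}
insert 49 → {46, 49, 58, 63}
insert 70 → {46, 49, 58, 63, 70}
insert 64 → {46, 49, 58, 63, 64, 70}
advance → 46; now {49, 58, 63, 64, 70}
advance → 49; now {58, 63, 64, 70}
advance → 58; now {63, 64, 70}
advance → 63; now {64, 70}
insert 67 → {64, 67, 70}
advance → 64; now {67, 70}
advance → 67; now {70}
insert 51 → {51, 70}
insert 60 → {51, 60, 70}
insert 57 → {51, 57, 60, 70}
advance → 51; now {57, 60, 70}
advance → 57; now {60, 70}
insert 65 → {60, 65, 70}
advance → 60; now {65, 70}
advance → 65; now {70}
insert 52 → {52, 70}

[46, 49, 58, 63, 64, 67, 51, 57, 60, 65]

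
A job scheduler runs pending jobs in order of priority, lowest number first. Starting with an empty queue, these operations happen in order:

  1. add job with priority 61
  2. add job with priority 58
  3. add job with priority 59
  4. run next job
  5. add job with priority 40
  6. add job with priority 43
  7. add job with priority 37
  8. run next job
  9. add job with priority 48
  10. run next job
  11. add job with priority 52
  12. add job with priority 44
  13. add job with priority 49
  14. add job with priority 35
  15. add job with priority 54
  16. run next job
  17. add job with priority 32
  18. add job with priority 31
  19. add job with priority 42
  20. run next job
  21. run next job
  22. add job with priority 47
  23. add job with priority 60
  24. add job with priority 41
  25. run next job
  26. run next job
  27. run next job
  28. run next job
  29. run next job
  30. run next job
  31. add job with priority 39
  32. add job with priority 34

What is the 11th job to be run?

47

insert 61 → {61}
insert 58 → {58, 61}
insert 59 → {58, 59, 61}
run next job → 58; now {59, 61}
insert 40 → {40, 59, 61}
insert 43 → {40, 43, 59, 61}
insert 37 → {37, 40, 43, 59, 61}
run next job → 37; now {40, 43, 59, 61}
insert 48 → {40, 43, 48, 59, 61}
run next job → 40; now {43, 48, 59, 61}
insert 52 → {43, 48, 52, 59, 61}
insert 44 → {43, 44, 48, 52, 59, 61}
insert 49 → {43, 44, 48, 49, 52, 59, 61}
insert 35 → {35, 43, 44, 48, 49, 52, 59, 61}
insert 54 → {35, 43, 44, 48, 49, 52, 54, 59, 61}
run next job → 35; now {43, 44, 48, 49, 52, 54, 59, 61}
insert 32 → {32, 43, 44, 48, 49, 52, 54, 59, 61}
insert 31 → {31, 32, 43, 44, 48, 49, 52, 54, 59, 61}
insert 42 → {31, 32, 42, 43, 44, 48, 49, 52, 54, 59, 61}
run next job → 31; now {32, 42, 43, 44, 48, 49, 52, 54, 59, 61}
run next job → 32; now {42, 43, 44, 48, 49, 52, 54, 59, 61}
insert 47 → {42, 43, 44, 47, 48, 49, 52, 54, 59, 61}
insert 60 → {42, 43, 44, 47, 48, 49, 52, 54, 59, 60, 61}
insert 41 → {41, 42, 43, 44, 47, 48, 49, 52, 54, 59, 60, 61}
run next job → 41; now {42, 43, 44, 47, 48, 49, 52, 54, 59, 60, 61}
run next job → 42; now {43, 44, 47, 48, 49, 52, 54, 59, 60, 61}
run next job → 43; now {44, 47, 48, 49, 52, 54, 59, 60, 61}
run next job → 44; now {47, 48, 49, 52, 54, 59, 60, 61}
run next job → 47; now {48, 49, 52, 54, 59, 60, 61}
run next job → 48; now {49, 52, 54, 59, 60, 61}
insert 39 → {39, 49, 52, 54, 59, 60, 61}
insert 34 → {34, 39, 49, 52, 54, 59, 60, 61}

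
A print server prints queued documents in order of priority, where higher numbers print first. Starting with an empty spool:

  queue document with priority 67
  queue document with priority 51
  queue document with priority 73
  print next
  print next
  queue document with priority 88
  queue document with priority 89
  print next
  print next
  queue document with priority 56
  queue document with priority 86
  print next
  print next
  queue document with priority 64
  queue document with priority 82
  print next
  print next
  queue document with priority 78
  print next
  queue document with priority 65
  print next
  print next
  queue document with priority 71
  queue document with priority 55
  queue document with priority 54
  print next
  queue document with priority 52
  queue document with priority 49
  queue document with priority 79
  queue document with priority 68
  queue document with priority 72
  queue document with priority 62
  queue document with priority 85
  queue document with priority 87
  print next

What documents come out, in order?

73, 67, 89, 88, 86, 56, 82, 64, 78, 65, 51, 71, 87

insert 67 → {67}
insert 51 → {67, 51}
insert 73 → {73, 67, 51}
print next → 73; now {67, 51}
print next → 67; now {51}
insert 88 → {88, 51}
insert 89 → {89, 88, 51}
print next → 89; now {88, 51}
print next → 88; now {51}
insert 56 → {56, 51}
insert 86 → {86, 56, 51}
print next → 86; now {56, 51}
print next → 56; now {51}
insert 64 → {64, 51}
insert 82 → {82, 64, 51}
print next → 82; now {64, 51}
print next → 64; now {51}
insert 78 → {78, 51}
print next → 78; now {51}
insert 65 → {65, 51}
print next → 65; now {51}
print next → 51; now {}
insert 71 → {71}
insert 55 → {71, 55}
insert 54 → {71, 55, 54}
print next → 71; now {55, 54}
insert 52 → {55, 54, 52}
insert 49 → {55, 54, 52, 49}
insert 79 → {79, 55, 54, 52, 49}
insert 68 → {79, 68, 55, 54, 52, 49}
insert 72 → {79, 72, 68, 55, 54, 52, 49}
insert 62 → {79, 72, 68, 62, 55, 54, 52, 49}
insert 85 → {85, 79, 72, 68, 62, 55, 54, 52, 49}
insert 87 → {87, 85, 79, 72, 68, 62, 55, 54, 52, 49}
print next → 87; now {85, 79, 72, 68, 62, 55, 54, 52, 49}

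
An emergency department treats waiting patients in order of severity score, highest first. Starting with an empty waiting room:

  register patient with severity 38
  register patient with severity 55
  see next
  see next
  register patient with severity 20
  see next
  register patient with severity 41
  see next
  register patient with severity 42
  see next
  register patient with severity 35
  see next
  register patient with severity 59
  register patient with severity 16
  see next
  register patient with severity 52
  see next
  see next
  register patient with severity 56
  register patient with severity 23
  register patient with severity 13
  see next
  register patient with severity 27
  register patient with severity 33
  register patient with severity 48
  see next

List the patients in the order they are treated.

insert 38 → {38}
insert 55 → {55, 38}
see next → 55; now {38}
see next → 38; now {}
insert 20 → {20}
see next → 20; now {}
insert 41 → {41}
see next → 41; now {}
insert 42 → {42}
see next → 42; now {}
insert 35 → {35}
see next → 35; now {}
insert 59 → {59}
insert 16 → {59, 16}
see next → 59; now {16}
insert 52 → {52, 16}
see next → 52; now {16}
see next → 16; now {}
insert 56 → {56}
insert 23 → {56, 23}
insert 13 → {56, 23, 13}
see next → 56; now {23, 13}
insert 27 → {27, 23, 13}
insert 33 → {33, 27, 23, 13}
insert 48 → {48, 33, 27, 23, 13}
see next → 48; now {33, 27, 23, 13}

55 → 38 → 20 → 41 → 42 → 35 → 59 → 52 → 16 → 56 → 48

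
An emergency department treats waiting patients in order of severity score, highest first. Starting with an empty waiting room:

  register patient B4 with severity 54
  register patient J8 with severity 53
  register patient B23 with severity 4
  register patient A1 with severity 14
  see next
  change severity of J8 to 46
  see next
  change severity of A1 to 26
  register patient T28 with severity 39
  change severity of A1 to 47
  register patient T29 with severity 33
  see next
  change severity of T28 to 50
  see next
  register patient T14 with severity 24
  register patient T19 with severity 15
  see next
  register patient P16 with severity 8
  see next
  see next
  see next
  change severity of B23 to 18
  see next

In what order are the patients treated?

[B4, J8, A1, T28, T29, T14, T19, P16, B23]

add B4 (severity 54) → {B4:54}
add J8 (severity 53) → {B4:54, J8:53}
add B23 (severity 4) → {B4:54, J8:53, B23:4}
add A1 (severity 14) → {B4:54, J8:53, A1:14, B23:4}
see next → B4; now {J8:53, A1:14, B23:4}
update J8 to severity 46 → {J8:46, A1:14, B23:4}
see next → J8; now {A1:14, B23:4}
update A1 to severity 26 → {A1:26, B23:4}
add T28 (severity 39) → {T28:39, A1:26, B23:4}
update A1 to severity 47 → {A1:47, T28:39, B23:4}
add T29 (severity 33) → {A1:47, T28:39, T29:33, B23:4}
see next → A1; now {T28:39, T29:33, B23:4}
update T28 to severity 50 → {T28:50, T29:33, B23:4}
see next → T28; now {T29:33, B23:4}
add T14 (severity 24) → {T29:33, T14:24, B23:4}
add T19 (severity 15) → {T29:33, T14:24, T19:15, B23:4}
see next → T29; now {T14:24, T19:15, B23:4}
add P16 (severity 8) → {T14:24, T19:15, P16:8, B23:4}
see next → T14; now {T19:15, P16:8, B23:4}
see next → T19; now {P16:8, B23:4}
see next → P16; now {B23:4}
update B23 to severity 18 → {B23:18}
see next → B23; now {}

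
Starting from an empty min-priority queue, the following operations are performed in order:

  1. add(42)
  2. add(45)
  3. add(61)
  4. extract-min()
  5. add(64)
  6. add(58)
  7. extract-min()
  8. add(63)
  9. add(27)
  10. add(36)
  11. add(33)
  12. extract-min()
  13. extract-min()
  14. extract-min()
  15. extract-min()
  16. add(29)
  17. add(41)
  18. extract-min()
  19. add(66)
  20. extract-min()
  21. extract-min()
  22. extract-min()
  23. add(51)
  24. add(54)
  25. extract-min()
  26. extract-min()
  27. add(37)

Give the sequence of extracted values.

insert 42 → {42}
insert 45 → {42, 45}
insert 61 → {42, 45, 61}
extract-min → 42; now {45, 61}
insert 64 → {45, 61, 64}
insert 58 → {45, 58, 61, 64}
extract-min → 45; now {58, 61, 64}
insert 63 → {58, 61, 63, 64}
insert 27 → {27, 58, 61, 63, 64}
insert 36 → {27, 36, 58, 61, 63, 64}
insert 33 → {27, 33, 36, 58, 61, 63, 64}
extract-min → 27; now {33, 36, 58, 61, 63, 64}
extract-min → 33; now {36, 58, 61, 63, 64}
extract-min → 36; now {58, 61, 63, 64}
extract-min → 58; now {61, 63, 64}
insert 29 → {29, 61, 63, 64}
insert 41 → {29, 41, 61, 63, 64}
extract-min → 29; now {41, 61, 63, 64}
insert 66 → {41, 61, 63, 64, 66}
extract-min → 41; now {61, 63, 64, 66}
extract-min → 61; now {63, 64, 66}
extract-min → 63; now {64, 66}
insert 51 → {51, 64, 66}
insert 54 → {51, 54, 64, 66}
extract-min → 51; now {54, 64, 66}
extract-min → 54; now {64, 66}
insert 37 → {37, 64, 66}

42, 45, 27, 33, 36, 58, 29, 41, 61, 63, 51, 54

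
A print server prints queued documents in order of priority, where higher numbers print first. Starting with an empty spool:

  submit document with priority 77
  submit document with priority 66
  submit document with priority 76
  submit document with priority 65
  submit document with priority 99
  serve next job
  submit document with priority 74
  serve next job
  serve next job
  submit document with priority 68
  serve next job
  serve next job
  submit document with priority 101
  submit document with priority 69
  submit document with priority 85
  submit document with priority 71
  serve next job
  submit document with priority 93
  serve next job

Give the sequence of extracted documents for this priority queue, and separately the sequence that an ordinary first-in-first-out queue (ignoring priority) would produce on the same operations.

priority queue: 99 → 77 → 76 → 74 → 68 → 101 → 93; FIFO queue: 77 → 66 → 76 → 65 → 99 → 74 → 68

insert 77 → {77}
insert 66 → {77, 66}
insert 76 → {77, 76, 66}
insert 65 → {77, 76, 66, 65}
insert 99 → {99, 77, 76, 66, 65}
serve next job → 99; now {77, 76, 66, 65}
insert 74 → {77, 76, 74, 66, 65}
serve next job → 77; now {76, 74, 66, 65}
serve next job → 76; now {74, 66, 65}
insert 68 → {74, 68, 66, 65}
serve next job → 74; now {68, 66, 65}
serve next job → 68; now {66, 65}
insert 101 → {101, 66, 65}
insert 69 → {101, 69, 66, 65}
insert 85 → {101, 85, 69, 66, 65}
insert 71 → {101, 85, 71, 69, 66, 65}
serve next job → 101; now {85, 71, 69, 66, 65}
insert 93 → {93, 85, 71, 69, 66, 65}
serve next job → 93; now {85, 71, 69, 66, 65}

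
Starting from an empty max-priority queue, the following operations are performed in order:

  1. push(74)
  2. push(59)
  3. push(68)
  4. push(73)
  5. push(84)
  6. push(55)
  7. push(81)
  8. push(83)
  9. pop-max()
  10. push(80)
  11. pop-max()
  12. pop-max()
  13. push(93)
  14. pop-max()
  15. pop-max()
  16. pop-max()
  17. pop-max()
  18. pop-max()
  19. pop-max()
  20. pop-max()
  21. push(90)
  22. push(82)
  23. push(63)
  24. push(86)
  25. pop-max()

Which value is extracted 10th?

55

insert 74 → {74}
insert 59 → {74, 59}
insert 68 → {74, 68, 59}
insert 73 → {74, 73, 68, 59}
insert 84 → {84, 74, 73, 68, 59}
insert 55 → {84, 74, 73, 68, 59, 55}
insert 81 → {84, 81, 74, 73, 68, 59, 55}
insert 83 → {84, 83, 81, 74, 73, 68, 59, 55}
pop-max → 84; now {83, 81, 74, 73, 68, 59, 55}
insert 80 → {83, 81, 80, 74, 73, 68, 59, 55}
pop-max → 83; now {81, 80, 74, 73, 68, 59, 55}
pop-max → 81; now {80, 74, 73, 68, 59, 55}
insert 93 → {93, 80, 74, 73, 68, 59, 55}
pop-max → 93; now {80, 74, 73, 68, 59, 55}
pop-max → 80; now {74, 73, 68, 59, 55}
pop-max → 74; now {73, 68, 59, 55}
pop-max → 73; now {68, 59, 55}
pop-max → 68; now {59, 55}
pop-max → 59; now {55}
pop-max → 55; now {}
insert 90 → {90}
insert 82 → {90, 82}
insert 63 → {90, 82, 63}
insert 86 → {90, 86, 82, 63}
pop-max → 90; now {86, 82, 63}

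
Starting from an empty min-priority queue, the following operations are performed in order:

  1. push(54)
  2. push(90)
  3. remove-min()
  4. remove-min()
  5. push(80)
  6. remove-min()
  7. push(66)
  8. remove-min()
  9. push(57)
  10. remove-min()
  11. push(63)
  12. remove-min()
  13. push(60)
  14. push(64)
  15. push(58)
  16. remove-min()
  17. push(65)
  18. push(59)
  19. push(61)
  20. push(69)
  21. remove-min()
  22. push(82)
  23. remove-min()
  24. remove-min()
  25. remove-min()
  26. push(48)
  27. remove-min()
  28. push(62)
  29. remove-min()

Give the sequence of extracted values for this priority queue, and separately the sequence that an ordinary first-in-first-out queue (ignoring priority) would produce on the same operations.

insert 54 → {54}
insert 90 → {54, 90}
remove-min → 54; now {90}
remove-min → 90; now {}
insert 80 → {80}
remove-min → 80; now {}
insert 66 → {66}
remove-min → 66; now {}
insert 57 → {57}
remove-min → 57; now {}
insert 63 → {63}
remove-min → 63; now {}
insert 60 → {60}
insert 64 → {60, 64}
insert 58 → {58, 60, 64}
remove-min → 58; now {60, 64}
insert 65 → {60, 64, 65}
insert 59 → {59, 60, 64, 65}
insert 61 → {59, 60, 61, 64, 65}
insert 69 → {59, 60, 61, 64, 65, 69}
remove-min → 59; now {60, 61, 64, 65, 69}
insert 82 → {60, 61, 64, 65, 69, 82}
remove-min → 60; now {61, 64, 65, 69, 82}
remove-min → 61; now {64, 65, 69, 82}
remove-min → 64; now {65, 69, 82}
insert 48 → {48, 65, 69, 82}
remove-min → 48; now {65, 69, 82}
insert 62 → {62, 65, 69, 82}
remove-min → 62; now {65, 69, 82}

priority queue: 54, 90, 80, 66, 57, 63, 58, 59, 60, 61, 64, 48, 62; FIFO queue: [54, 90, 80, 66, 57, 63, 60, 64, 58, 65, 59, 61, 69]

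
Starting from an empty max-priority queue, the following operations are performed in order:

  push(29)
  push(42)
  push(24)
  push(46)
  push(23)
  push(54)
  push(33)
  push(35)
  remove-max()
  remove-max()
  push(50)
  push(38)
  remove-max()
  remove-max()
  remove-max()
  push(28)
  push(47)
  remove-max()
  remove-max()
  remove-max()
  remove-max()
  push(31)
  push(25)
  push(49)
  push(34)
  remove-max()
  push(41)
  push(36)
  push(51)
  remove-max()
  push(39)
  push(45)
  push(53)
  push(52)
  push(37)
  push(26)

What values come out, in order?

insert 29 → {29}
insert 42 → {42, 29}
insert 24 → {42, 29, 24}
insert 46 → {46, 42, 29, 24}
insert 23 → {46, 42, 29, 24, 23}
insert 54 → {54, 46, 42, 29, 24, 23}
insert 33 → {54, 46, 42, 33, 29, 24, 23}
insert 35 → {54, 46, 42, 35, 33, 29, 24, 23}
remove-max → 54; now {46, 42, 35, 33, 29, 24, 23}
remove-max → 46; now {42, 35, 33, 29, 24, 23}
insert 50 → {50, 42, 35, 33, 29, 24, 23}
insert 38 → {50, 42, 38, 35, 33, 29, 24, 23}
remove-max → 50; now {42, 38, 35, 33, 29, 24, 23}
remove-max → 42; now {38, 35, 33, 29, 24, 23}
remove-max → 38; now {35, 33, 29, 24, 23}
insert 28 → {35, 33, 29, 28, 24, 23}
insert 47 → {47, 35, 33, 29, 28, 24, 23}
remove-max → 47; now {35, 33, 29, 28, 24, 23}
remove-max → 35; now {33, 29, 28, 24, 23}
remove-max → 33; now {29, 28, 24, 23}
remove-max → 29; now {28, 24, 23}
insert 31 → {31, 28, 24, 23}
insert 25 → {31, 28, 25, 24, 23}
insert 49 → {49, 31, 28, 25, 24, 23}
insert 34 → {49, 34, 31, 28, 25, 24, 23}
remove-max → 49; now {34, 31, 28, 25, 24, 23}
insert 41 → {41, 34, 31, 28, 25, 24, 23}
insert 36 → {41, 36, 34, 31, 28, 25, 24, 23}
insert 51 → {51, 41, 36, 34, 31, 28, 25, 24, 23}
remove-max → 51; now {41, 36, 34, 31, 28, 25, 24, 23}
insert 39 → {41, 39, 36, 34, 31, 28, 25, 24, 23}
insert 45 → {45, 41, 39, 36, 34, 31, 28, 25, 24, 23}
insert 53 → {53, 45, 41, 39, 36, 34, 31, 28, 25, 24, 23}
insert 52 → {53, 52, 45, 41, 39, 36, 34, 31, 28, 25, 24, 23}
insert 37 → {53, 52, 45, 41, 39, 37, 36, 34, 31, 28, 25, 24, 23}
insert 26 → {53, 52, 45, 41, 39, 37, 36, 34, 31, 28, 26, 25, 24, 23}

[54, 46, 50, 42, 38, 47, 35, 33, 29, 49, 51]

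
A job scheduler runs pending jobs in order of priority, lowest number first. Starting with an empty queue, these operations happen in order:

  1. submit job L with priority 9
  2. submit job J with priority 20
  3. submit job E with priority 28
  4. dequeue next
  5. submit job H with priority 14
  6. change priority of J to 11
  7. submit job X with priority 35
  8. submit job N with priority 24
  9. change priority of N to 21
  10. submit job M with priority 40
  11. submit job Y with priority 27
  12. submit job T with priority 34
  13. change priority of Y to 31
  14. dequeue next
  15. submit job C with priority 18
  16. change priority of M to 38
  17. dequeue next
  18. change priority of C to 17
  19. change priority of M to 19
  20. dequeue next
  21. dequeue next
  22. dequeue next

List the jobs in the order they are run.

L → J → H → C → M → N

add L (priority 9) → {L:9}
add J (priority 20) → {L:9, J:20}
add E (priority 28) → {L:9, J:20, E:28}
dequeue next → L; now {J:20, E:28}
add H (priority 14) → {H:14, J:20, E:28}
update J to priority 11 → {J:11, H:14, E:28}
add X (priority 35) → {J:11, H:14, E:28, X:35}
add N (priority 24) → {J:11, H:14, N:24, E:28, X:35}
update N to priority 21 → {J:11, H:14, N:21, E:28, X:35}
add M (priority 40) → {J:11, H:14, N:21, E:28, X:35, M:40}
add Y (priority 27) → {J:11, H:14, N:21, Y:27, E:28, X:35, M:40}
add T (priority 34) → {J:11, H:14, N:21, Y:27, E:28, T:34, X:35, M:40}
update Y to priority 31 → {J:11, H:14, N:21, E:28, Y:31, T:34, X:35, M:40}
dequeue next → J; now {H:14, N:21, E:28, Y:31, T:34, X:35, M:40}
add C (priority 18) → {H:14, C:18, N:21, E:28, Y:31, T:34, X:35, M:40}
update M to priority 38 → {H:14, C:18, N:21, E:28, Y:31, T:34, X:35, M:38}
dequeue next → H; now {C:18, N:21, E:28, Y:31, T:34, X:35, M:38}
update C to priority 17 → {C:17, N:21, E:28, Y:31, T:34, X:35, M:38}
update M to priority 19 → {C:17, M:19, N:21, E:28, Y:31, T:34, X:35}
dequeue next → C; now {M:19, N:21, E:28, Y:31, T:34, X:35}
dequeue next → M; now {N:21, E:28, Y:31, T:34, X:35}
dequeue next → N; now {E:28, Y:31, T:34, X:35}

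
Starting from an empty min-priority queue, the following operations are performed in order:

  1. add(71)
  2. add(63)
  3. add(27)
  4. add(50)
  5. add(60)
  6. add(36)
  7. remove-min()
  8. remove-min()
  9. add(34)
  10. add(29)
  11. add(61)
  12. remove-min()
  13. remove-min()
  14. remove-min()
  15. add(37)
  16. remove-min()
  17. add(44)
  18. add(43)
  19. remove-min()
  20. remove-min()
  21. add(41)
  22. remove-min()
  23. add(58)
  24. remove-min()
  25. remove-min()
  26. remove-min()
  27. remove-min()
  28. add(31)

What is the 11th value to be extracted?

60

insert 71 → {71}
insert 63 → {63, 71}
insert 27 → {27, 63, 71}
insert 50 → {27, 50, 63, 71}
insert 60 → {27, 50, 60, 63, 71}
insert 36 → {27, 36, 50, 60, 63, 71}
remove-min → 27; now {36, 50, 60, 63, 71}
remove-min → 36; now {50, 60, 63, 71}
insert 34 → {34, 50, 60, 63, 71}
insert 29 → {29, 34, 50, 60, 63, 71}
insert 61 → {29, 34, 50, 60, 61, 63, 71}
remove-min → 29; now {34, 50, 60, 61, 63, 71}
remove-min → 34; now {50, 60, 61, 63, 71}
remove-min → 50; now {60, 61, 63, 71}
insert 37 → {37, 60, 61, 63, 71}
remove-min → 37; now {60, 61, 63, 71}
insert 44 → {44, 60, 61, 63, 71}
insert 43 → {43, 44, 60, 61, 63, 71}
remove-min → 43; now {44, 60, 61, 63, 71}
remove-min → 44; now {60, 61, 63, 71}
insert 41 → {41, 60, 61, 63, 71}
remove-min → 41; now {60, 61, 63, 71}
insert 58 → {58, 60, 61, 63, 71}
remove-min → 58; now {60, 61, 63, 71}
remove-min → 60; now {61, 63, 71}
remove-min → 61; now {63, 71}
remove-min → 63; now {71}
insert 31 → {31, 71}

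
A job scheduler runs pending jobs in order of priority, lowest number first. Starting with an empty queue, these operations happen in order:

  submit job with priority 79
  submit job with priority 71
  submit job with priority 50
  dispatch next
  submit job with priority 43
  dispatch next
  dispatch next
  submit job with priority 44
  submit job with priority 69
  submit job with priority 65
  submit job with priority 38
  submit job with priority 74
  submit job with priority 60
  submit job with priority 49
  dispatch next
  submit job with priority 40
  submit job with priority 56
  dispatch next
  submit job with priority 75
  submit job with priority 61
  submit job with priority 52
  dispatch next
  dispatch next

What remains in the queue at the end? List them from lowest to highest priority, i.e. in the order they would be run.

[52, 56, 60, 61, 65, 69, 74, 75, 79]

insert 79 → {79}
insert 71 → {71, 79}
insert 50 → {50, 71, 79}
dispatch next → 50; now {71, 79}
insert 43 → {43, 71, 79}
dispatch next → 43; now {71, 79}
dispatch next → 71; now {79}
insert 44 → {44, 79}
insert 69 → {44, 69, 79}
insert 65 → {44, 65, 69, 79}
insert 38 → {38, 44, 65, 69, 79}
insert 74 → {38, 44, 65, 69, 74, 79}
insert 60 → {38, 44, 60, 65, 69, 74, 79}
insert 49 → {38, 44, 49, 60, 65, 69, 74, 79}
dispatch next → 38; now {44, 49, 60, 65, 69, 74, 79}
insert 40 → {40, 44, 49, 60, 65, 69, 74, 79}
insert 56 → {40, 44, 49, 56, 60, 65, 69, 74, 79}
dispatch next → 40; now {44, 49, 56, 60, 65, 69, 74, 79}
insert 75 → {44, 49, 56, 60, 65, 69, 74, 75, 79}
insert 61 → {44, 49, 56, 60, 61, 65, 69, 74, 75, 79}
insert 52 → {44, 49, 52, 56, 60, 61, 65, 69, 74, 75, 79}
dispatch next → 44; now {49, 52, 56, 60, 61, 65, 69, 74, 75, 79}
dispatch next → 49; now {52, 56, 60, 61, 65, 69, 74, 75, 79}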